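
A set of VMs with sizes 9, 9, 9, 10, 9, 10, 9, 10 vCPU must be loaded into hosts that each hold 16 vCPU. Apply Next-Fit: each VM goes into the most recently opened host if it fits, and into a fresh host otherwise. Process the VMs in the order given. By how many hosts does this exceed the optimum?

Next-Fit: [9] [9] [9] [10] [9] [10] [9] [10] → 8 hosts.
8 VMs exceed 8 vCPU (half the capacity), and no two of those can share a host, so at least 8 hosts are needed.
So 8 is already optimal.

0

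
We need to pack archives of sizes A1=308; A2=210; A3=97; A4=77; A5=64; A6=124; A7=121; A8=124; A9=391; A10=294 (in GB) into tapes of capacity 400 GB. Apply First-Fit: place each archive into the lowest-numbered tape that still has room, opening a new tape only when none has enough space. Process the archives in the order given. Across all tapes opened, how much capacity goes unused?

Put A1 (308 GB) in tape 1; 92 GB remain.
Put A2 (210 GB) in tape 2; 190 GB remain.
Put A3 (97 GB) in tape 2; 93 GB remain.
Put A4 (77 GB) in tape 1; 15 GB remain.
Put A5 (64 GB) in tape 2; 29 GB remain.
Put A6 (124 GB) in tape 3; 276 GB remain.
Put A7 (121 GB) in tape 3; 155 GB remain.
Put A8 (124 GB) in tape 3; 31 GB remain.
Put A9 (391 GB) in tape 4; 9 GB remain.
Put A10 (294 GB) in tape 5; 106 GB remain.
5 tapes × 400 GB = 2000 GB; used 1810 GB; unused 190 GB.

190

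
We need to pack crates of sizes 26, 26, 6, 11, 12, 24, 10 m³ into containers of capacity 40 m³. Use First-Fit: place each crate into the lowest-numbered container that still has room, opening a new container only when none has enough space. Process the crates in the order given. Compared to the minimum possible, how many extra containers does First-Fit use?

First-Fit: [26,6] [26,11] [12,24] [10] → 4 containers.
Total size 115 m³; any packing needs at least ⌈115/40⌉ = 3 containers.
An optimal packing achieves that bound: [26,12] [26,11] [24,10,6] → 3 containers.
Excess: 4 − 3 = 1.

1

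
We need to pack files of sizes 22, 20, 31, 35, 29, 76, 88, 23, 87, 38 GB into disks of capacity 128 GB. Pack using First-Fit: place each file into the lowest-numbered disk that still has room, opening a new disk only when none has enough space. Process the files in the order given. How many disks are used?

4

disk 1: place 22 GB, 106 GB left
disk 1: place 20 GB, 86 GB left
disk 1: place 31 GB, 55 GB left
disk 1: place 35 GB, 20 GB left
disk 2: place 29 GB, 99 GB left
disk 2: place 76 GB, 23 GB left
disk 3: place 88 GB, 40 GB left
disk 2: place 23 GB, 0 GB left
disk 4: place 87 GB, 41 GB left
disk 3: place 38 GB, 2 GB left
Final disks: [22,20,31,35] [29,76,23] [88,38] [87].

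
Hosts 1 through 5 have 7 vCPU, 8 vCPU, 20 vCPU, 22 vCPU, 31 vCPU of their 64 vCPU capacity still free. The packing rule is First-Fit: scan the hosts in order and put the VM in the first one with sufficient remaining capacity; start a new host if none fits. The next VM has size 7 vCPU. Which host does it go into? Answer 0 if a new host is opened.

Hosts with room: host 1 (7 vCPU), host 2 (8 vCPU), host 3 (20 vCPU), host 4 (22 vCPU), host 5 (31 vCPU).
The first with room is host 1.

1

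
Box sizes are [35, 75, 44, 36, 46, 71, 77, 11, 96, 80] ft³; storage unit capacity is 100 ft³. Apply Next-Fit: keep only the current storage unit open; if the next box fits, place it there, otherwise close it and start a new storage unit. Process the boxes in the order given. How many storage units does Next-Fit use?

8 storage units

storage unit 1: place 35 ft³, 65 ft³ left
storage unit 2: place 75 ft³, 25 ft³ left
storage unit 3: place 44 ft³, 56 ft³ left
storage unit 3: place 36 ft³, 20 ft³ left
storage unit 4: place 46 ft³, 54 ft³ left
storage unit 5: place 71 ft³, 29 ft³ left
storage unit 6: place 77 ft³, 23 ft³ left
storage unit 6: place 11 ft³, 12 ft³ left
storage unit 7: place 96 ft³, 4 ft³ left
storage unit 8: place 80 ft³, 20 ft³ left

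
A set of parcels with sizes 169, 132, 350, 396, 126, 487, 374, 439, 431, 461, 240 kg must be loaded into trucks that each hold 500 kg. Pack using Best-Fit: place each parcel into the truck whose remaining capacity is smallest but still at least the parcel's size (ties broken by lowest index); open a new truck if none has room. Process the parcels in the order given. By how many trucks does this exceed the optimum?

1

Best-Fit: [169,132] [350,126] [396] [487] [374] [439] [431] [461] [240] → 9 trucks.
Total size 3605 kg; any packing needs at least ⌈3605/500⌉ = 8 trucks.
An optimal packing achieves that bound: [487] [461] [439] [431] [396] [374,126] [350,132] [240,169] → 8 trucks.
Excess: 9 − 8 = 1.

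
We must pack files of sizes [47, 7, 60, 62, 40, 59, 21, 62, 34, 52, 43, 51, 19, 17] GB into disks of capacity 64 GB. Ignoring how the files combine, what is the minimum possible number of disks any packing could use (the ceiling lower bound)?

9

Total size = 47 + 7 + 60 + 62 + 40 + 59 + 21 + 62 + 34 + 52 + 43 + 51 + 19 + 17 = 574 GB.
⌈574 / 64⌉ = 9.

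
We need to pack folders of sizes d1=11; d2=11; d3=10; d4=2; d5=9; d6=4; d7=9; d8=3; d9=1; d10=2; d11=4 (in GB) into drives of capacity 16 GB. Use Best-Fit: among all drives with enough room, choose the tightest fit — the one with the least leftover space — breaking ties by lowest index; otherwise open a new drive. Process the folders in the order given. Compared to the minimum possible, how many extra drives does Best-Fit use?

Best-Fit: [11,2,3] [11,4,1] [10,2,4] [9] [9] → 5 drives.
Total size 66 GB; any packing needs at least ⌈66/16⌉ = 5 drives.
So 5 is already optimal.

0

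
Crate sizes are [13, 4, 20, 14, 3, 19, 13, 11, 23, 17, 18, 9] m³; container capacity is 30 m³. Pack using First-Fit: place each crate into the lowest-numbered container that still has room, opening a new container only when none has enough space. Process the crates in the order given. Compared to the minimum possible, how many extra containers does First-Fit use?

First-Fit: [13,4,3,9] [20] [14,13] [19,11] [23] [17] [18] → 7 containers.
Total size 164 m³; any packing needs at least ⌈164/30⌉ = 6 containers.
An optimal packing achieves that bound: [23,4,3] [20,9] [19,11] [18] [17,13] [14,13] → 6 containers.
Excess: 7 − 6 = 1.

1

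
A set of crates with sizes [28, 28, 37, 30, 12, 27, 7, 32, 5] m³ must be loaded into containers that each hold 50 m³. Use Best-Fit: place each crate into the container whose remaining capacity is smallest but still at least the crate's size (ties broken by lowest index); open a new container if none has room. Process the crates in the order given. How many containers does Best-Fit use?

28 m³ → container 1 (remaining 22 m³)
28 m³ → container 2 (remaining 22 m³)
37 m³ → container 3 (remaining 13 m³)
30 m³ → container 4 (remaining 20 m³)
12 m³ → container 3 (remaining 1 m³)
27 m³ → container 5 (remaining 23 m³)
7 m³ → container 4 (remaining 13 m³)
32 m³ → container 6 (remaining 18 m³)
5 m³ → container 4 (remaining 8 m³)

6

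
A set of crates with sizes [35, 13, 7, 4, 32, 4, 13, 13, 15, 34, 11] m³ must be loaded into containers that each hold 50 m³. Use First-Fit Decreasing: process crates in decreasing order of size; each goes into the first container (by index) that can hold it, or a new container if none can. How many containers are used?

4

Sorted descending: 35, 34, 32, 15, 13, 13, 13, 11, 7, 4, 4.
container 1: place 35 m³, 15 m³ left
container 2: place 34 m³, 16 m³ left
container 3: place 32 m³, 18 m³ left
container 1: place 15 m³, 0 m³ left
container 2: place 13 m³, 3 m³ left
container 3: place 13 m³, 5 m³ left
container 4: place 13 m³, 37 m³ left
container 4: place 11 m³, 26 m³ left
container 4: place 7 m³, 19 m³ left
container 3: place 4 m³, 1 m³ left
container 4: place 4 m³, 15 m³ left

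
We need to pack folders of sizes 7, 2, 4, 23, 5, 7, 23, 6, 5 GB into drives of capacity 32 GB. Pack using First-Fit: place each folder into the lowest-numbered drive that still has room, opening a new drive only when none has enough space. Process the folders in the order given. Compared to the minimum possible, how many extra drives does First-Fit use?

0

First-Fit: [7,2,4,5,7,6] [23,5] [23] → 3 drives.
Total size 82 GB; any packing needs at least ⌈82/32⌉ = 3 drives.
So 3 is already optimal.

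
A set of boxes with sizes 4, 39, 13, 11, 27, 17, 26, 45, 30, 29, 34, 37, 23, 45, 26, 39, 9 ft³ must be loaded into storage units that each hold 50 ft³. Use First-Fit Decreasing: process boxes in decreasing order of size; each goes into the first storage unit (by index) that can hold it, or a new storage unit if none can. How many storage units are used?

11 storage units

Sorted descending: 45, 45, 39, 39, 37, 34, 30, 29, 27, 26, 26, 23, 17, 13, 11, 9, 4.
Put 45 ft³ in storage unit 1; 5 ft³ remain.
Put 45 ft³ in storage unit 2; 5 ft³ remain.
Put 39 ft³ in storage unit 3; 11 ft³ remain.
Put 39 ft³ in storage unit 4; 11 ft³ remain.
Put 37 ft³ in storage unit 5; 13 ft³ remain.
Put 34 ft³ in storage unit 6; 16 ft³ remain.
Put 30 ft³ in storage unit 7; 20 ft³ remain.
Put 29 ft³ in storage unit 8; 21 ft³ remain.
Put 27 ft³ in storage unit 9; 23 ft³ remain.
Put 26 ft³ in storage unit 10; 24 ft³ remain.
Put 26 ft³ in storage unit 11; 24 ft³ remain.
Put 23 ft³ in storage unit 9; 0 ft³ remain.
Put 17 ft³ in storage unit 7; 3 ft³ remain.
Put 13 ft³ in storage unit 5; 0 ft³ remain.
Put 11 ft³ in storage unit 3; 0 ft³ remain.
Put 9 ft³ in storage unit 4; 2 ft³ remain.
Put 4 ft³ in storage unit 1; 1 ft³ remain.
Final storage units: [45,4] [45] [39,11] [39,9] [37,13] [34] [30,17] [29] [27,23] [26] [26].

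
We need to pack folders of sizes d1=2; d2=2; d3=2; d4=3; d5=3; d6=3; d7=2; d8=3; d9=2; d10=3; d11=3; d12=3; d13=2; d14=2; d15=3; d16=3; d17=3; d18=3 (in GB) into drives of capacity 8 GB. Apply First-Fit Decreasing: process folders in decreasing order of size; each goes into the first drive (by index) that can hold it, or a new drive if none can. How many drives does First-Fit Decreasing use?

Sorted descending: 3, 3, 3, 3, 3, 3, 3, 3, 3, 3, 3, 2, 2, 2, 2, 2, 2, 2.
drive 1: place 3 GB, 5 GB left
drive 1: place 3 GB, 2 GB left
drive 2: place 3 GB, 5 GB left
drive 2: place 3 GB, 2 GB left
drive 3: place 3 GB, 5 GB left
drive 3: place 3 GB, 2 GB left
drive 4: place 3 GB, 5 GB left
drive 4: place 3 GB, 2 GB left
drive 5: place 3 GB, 5 GB left
drive 5: place 3 GB, 2 GB left
drive 6: place 3 GB, 5 GB left
drive 1: place 2 GB, 0 GB left
drive 2: place 2 GB, 0 GB left
drive 3: place 2 GB, 0 GB left
drive 4: place 2 GB, 0 GB left
drive 5: place 2 GB, 0 GB left
drive 6: place 2 GB, 3 GB left
drive 6: place 2 GB, 1 GB left
Final drives: [3,3,2] [3,3,2] [3,3,2] [3,3,2] [3,3,2] [3,2,2].

6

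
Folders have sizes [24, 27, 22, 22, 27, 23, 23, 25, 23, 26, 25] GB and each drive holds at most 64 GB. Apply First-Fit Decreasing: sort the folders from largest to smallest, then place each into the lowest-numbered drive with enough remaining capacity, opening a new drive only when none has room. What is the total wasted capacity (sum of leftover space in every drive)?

117

Sorted descending: 27, 27, 26, 25, 25, 24, 23, 23, 23, 22, 22.
drive 1: place 27 GB, 37 GB left
drive 1: place 27 GB, 10 GB left
drive 2: place 26 GB, 38 GB left
drive 2: place 25 GB, 13 GB left
drive 3: place 25 GB, 39 GB left
drive 3: place 24 GB, 15 GB left
drive 4: place 23 GB, 41 GB left
drive 4: place 23 GB, 18 GB left
drive 5: place 23 GB, 41 GB left
drive 5: place 22 GB, 19 GB left
drive 6: place 22 GB, 42 GB left
6 drives × 64 GB = 384 GB; used 267 GB; unused 117 GB.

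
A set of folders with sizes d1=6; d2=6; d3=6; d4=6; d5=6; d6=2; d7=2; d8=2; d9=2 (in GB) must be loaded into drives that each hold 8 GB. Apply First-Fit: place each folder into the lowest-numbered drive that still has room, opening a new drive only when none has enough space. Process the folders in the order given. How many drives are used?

d1 (6 GB) → drive 1 (remaining 2 GB)
d2 (6 GB) → drive 2 (remaining 2 GB)
d3 (6 GB) → drive 3 (remaining 2 GB)
d4 (6 GB) → drive 4 (remaining 2 GB)
d5 (6 GB) → drive 5 (remaining 2 GB)
d6 (2 GB) → drive 1 (remaining 0 GB)
d7 (2 GB) → drive 2 (remaining 0 GB)
d8 (2 GB) → drive 3 (remaining 0 GB)
d9 (2 GB) → drive 4 (remaining 0 GB)

5 drives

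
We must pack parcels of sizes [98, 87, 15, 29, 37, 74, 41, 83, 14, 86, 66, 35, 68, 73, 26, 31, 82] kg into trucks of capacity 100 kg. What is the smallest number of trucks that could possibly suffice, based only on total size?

10

Total size = 98 + 87 + 15 + 29 + 37 + 74 + 41 + 83 + 14 + 86 + 66 + 35 + 68 + 73 + 26 + 31 + 82 = 945 kg.
⌈945 / 100⌉ = 10.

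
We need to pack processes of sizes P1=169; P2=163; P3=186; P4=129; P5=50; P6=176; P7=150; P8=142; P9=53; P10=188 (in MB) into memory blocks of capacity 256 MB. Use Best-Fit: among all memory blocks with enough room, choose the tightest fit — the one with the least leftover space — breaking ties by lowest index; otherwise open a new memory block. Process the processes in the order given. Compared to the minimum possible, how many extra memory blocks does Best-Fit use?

0

Best-Fit: [169] [163] [186,50] [129] [176,53] [150] [142] [188] → 8 memory blocks.
8 processes exceed 128 MB (half the capacity), and no two of those can share a memory block, so at least 8 memory blocks are needed.
So 8 is already optimal.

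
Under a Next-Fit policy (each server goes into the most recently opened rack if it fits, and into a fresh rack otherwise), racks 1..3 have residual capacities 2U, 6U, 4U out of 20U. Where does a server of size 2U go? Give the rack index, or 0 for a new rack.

Next-Fit only looks at rack 3, which has 4U free.
2U fits there.

3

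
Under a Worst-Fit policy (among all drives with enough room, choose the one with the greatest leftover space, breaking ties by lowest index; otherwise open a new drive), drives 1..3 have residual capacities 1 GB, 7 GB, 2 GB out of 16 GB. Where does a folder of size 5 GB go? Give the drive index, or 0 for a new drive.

2

Drives with room: drive 2 (7 GB).
Most room is drive 2 with 7 GB free.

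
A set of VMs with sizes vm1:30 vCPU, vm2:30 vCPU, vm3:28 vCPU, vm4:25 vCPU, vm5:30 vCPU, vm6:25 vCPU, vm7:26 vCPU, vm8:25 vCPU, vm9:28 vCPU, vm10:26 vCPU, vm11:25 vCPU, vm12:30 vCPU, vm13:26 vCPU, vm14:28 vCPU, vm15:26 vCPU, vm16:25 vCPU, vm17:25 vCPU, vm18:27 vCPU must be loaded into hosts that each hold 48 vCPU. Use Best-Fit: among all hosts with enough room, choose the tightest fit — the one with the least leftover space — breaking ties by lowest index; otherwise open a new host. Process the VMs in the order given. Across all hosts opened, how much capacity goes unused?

379

host 1: place vm1 (30 vCPU), 18 vCPU left
host 2: place vm2 (30 vCPU), 18 vCPU left
host 3: place vm3 (28 vCPU), 20 vCPU left
host 4: place vm4 (25 vCPU), 23 vCPU left
host 5: place vm5 (30 vCPU), 18 vCPU left
host 6: place vm6 (25 vCPU), 23 vCPU left
host 7: place vm7 (26 vCPU), 22 vCPU left
host 8: place vm8 (25 vCPU), 23 vCPU left
host 9: place vm9 (28 vCPU), 20 vCPU left
host 10: place vm10 (26 vCPU), 22 vCPU left
host 11: place vm11 (25 vCPU), 23 vCPU left
host 12: place vm12 (30 vCPU), 18 vCPU left
host 13: place vm13 (26 vCPU), 22 vCPU left
host 14: place vm14 (28 vCPU), 20 vCPU left
host 15: place vm15 (26 vCPU), 22 vCPU left
host 16: place vm16 (25 vCPU), 23 vCPU left
host 17: place vm17 (25 vCPU), 23 vCPU left
host 18: place vm18 (27 vCPU), 21 vCPU left
18 hosts × 48 vCPU = 864 vCPU; used 485 vCPU; unused 379 vCPU.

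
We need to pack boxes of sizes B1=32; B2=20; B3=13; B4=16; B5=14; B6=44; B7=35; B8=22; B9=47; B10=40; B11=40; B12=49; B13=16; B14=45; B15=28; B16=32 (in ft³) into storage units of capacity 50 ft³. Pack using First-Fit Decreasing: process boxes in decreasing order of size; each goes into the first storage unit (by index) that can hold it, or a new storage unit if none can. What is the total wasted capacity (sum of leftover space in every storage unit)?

Sorted descending: 49, 47, 45, 44, 40, 40, 35, 32, 32, 28, 22, 20, 16, 16, 14, 13.
49 ft³ → storage unit 1 (remaining 1 ft³)
47 ft³ → storage unit 2 (remaining 3 ft³)
45 ft³ → storage unit 3 (remaining 5 ft³)
44 ft³ → storage unit 4 (remaining 6 ft³)
40 ft³ → storage unit 5 (remaining 10 ft³)
40 ft³ → storage unit 6 (remaining 10 ft³)
35 ft³ → storage unit 7 (remaining 15 ft³)
32 ft³ → storage unit 8 (remaining 18 ft³)
32 ft³ → storage unit 9 (remaining 18 ft³)
28 ft³ → storage unit 10 (remaining 22 ft³)
22 ft³ → storage unit 10 (remaining 0 ft³)
20 ft³ → storage unit 11 (remaining 30 ft³)
16 ft³ → storage unit 8 (remaining 2 ft³)
16 ft³ → storage unit 9 (remaining 2 ft³)
14 ft³ → storage unit 7 (remaining 1 ft³)
13 ft³ → storage unit 11 (remaining 17 ft³)
11 storage units × 50 ft³ = 550 ft³; used 493 ft³; unused 57 ft³.

57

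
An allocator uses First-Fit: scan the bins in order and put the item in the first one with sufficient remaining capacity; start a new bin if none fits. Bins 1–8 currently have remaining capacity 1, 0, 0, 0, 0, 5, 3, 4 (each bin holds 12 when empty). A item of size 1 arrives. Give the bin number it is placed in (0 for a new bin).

1

Bins with room: bin 1 (1), bin 6 (5), bin 7 (3), bin 8 (4).
The first with room is bin 1.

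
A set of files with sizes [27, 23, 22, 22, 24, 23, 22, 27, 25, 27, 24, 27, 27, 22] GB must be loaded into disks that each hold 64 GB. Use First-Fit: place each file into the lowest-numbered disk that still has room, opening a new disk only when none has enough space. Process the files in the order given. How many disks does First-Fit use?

7

27 GB → disk 1 (remaining 37 GB)
23 GB → disk 1 (remaining 14 GB)
22 GB → disk 2 (remaining 42 GB)
22 GB → disk 2 (remaining 20 GB)
24 GB → disk 3 (remaining 40 GB)
23 GB → disk 3 (remaining 17 GB)
22 GB → disk 4 (remaining 42 GB)
27 GB → disk 4 (remaining 15 GB)
25 GB → disk 5 (remaining 39 GB)
27 GB → disk 5 (remaining 12 GB)
24 GB → disk 6 (remaining 40 GB)
27 GB → disk 6 (remaining 13 GB)
27 GB → disk 7 (remaining 37 GB)
22 GB → disk 7 (remaining 15 GB)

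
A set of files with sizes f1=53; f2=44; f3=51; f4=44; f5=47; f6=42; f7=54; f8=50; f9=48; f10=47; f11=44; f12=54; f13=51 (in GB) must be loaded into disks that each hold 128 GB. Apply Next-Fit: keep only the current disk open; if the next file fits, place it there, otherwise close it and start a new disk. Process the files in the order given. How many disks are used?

Put f1 (53 GB) in disk 1; 75 GB remain.
Put f2 (44 GB) in disk 1; 31 GB remain.
Put f3 (51 GB) in disk 2; 77 GB remain.
Put f4 (44 GB) in disk 2; 33 GB remain.
Put f5 (47 GB) in disk 3; 81 GB remain.
Put f6 (42 GB) in disk 3; 39 GB remain.
Put f7 (54 GB) in disk 4; 74 GB remain.
Put f8 (50 GB) in disk 4; 24 GB remain.
Put f9 (48 GB) in disk 5; 80 GB remain.
Put f10 (47 GB) in disk 5; 33 GB remain.
Put f11 (44 GB) in disk 6; 84 GB remain.
Put f12 (54 GB) in disk 6; 30 GB remain.
Put f13 (51 GB) in disk 7; 77 GB remain.
Final disks: [53,44] [51,44] [47,42] [54,50] [48,47] [44,54] [51].

7 disks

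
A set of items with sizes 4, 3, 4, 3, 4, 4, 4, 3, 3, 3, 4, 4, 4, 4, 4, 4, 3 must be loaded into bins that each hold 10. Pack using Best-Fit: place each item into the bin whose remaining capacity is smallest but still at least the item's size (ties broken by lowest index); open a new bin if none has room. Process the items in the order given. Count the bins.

4 → bin 1 (remaining 6)
3 → bin 1 (remaining 3)
4 → bin 2 (remaining 6)
3 → bin 1 (remaining 0)
4 → bin 2 (remaining 2)
4 → bin 3 (remaining 6)
4 → bin 3 (remaining 2)
3 → bin 4 (remaining 7)
3 → bin 4 (remaining 4)
3 → bin 4 (remaining 1)
4 → bin 5 (remaining 6)
4 → bin 5 (remaining 2)
4 → bin 6 (remaining 6)
4 → bin 6 (remaining 2)
4 → bin 7 (remaining 6)
4 → bin 7 (remaining 2)
3 → bin 8 (remaining 7)

8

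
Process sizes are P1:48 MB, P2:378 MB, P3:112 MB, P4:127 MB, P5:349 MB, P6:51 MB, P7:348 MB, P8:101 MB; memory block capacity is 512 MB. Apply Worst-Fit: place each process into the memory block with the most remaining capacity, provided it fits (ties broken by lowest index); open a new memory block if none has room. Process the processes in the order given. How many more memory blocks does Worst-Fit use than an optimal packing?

Worst-Fit: [48,378] [112,127,51,101] [349] [348] → 4 memory blocks.
Total size 1514 MB; any packing needs at least ⌈1514/512⌉ = 3 memory blocks.
An optimal packing achieves that bound: [378,127] [349,112,51] [348,101,48] → 3 memory blocks.
Excess: 4 − 3 = 1.

1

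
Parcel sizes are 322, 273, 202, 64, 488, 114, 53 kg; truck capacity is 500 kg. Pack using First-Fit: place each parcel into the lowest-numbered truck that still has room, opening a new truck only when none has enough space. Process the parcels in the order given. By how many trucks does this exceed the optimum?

0

First-Fit: [322,64,114] [273,202] [488] [53] → 4 trucks.
Total size 1516 kg; any packing needs at least ⌈1516/500⌉ = 4 trucks.
So 4 is already optimal.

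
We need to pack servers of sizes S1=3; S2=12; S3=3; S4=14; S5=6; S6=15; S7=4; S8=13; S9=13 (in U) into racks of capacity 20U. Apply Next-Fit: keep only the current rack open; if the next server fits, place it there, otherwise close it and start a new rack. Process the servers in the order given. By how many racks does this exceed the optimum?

Next-Fit: [3,12,3] [14,6] [15,4] [13] [13] → 5 racks.
Total size 83U; any packing needs at least ⌈83/20⌉ = 5 racks.
So 5 is already optimal.

0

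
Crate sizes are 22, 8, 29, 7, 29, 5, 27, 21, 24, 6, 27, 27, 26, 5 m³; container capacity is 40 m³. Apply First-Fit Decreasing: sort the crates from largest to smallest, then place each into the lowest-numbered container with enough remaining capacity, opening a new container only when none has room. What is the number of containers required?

Sorted descending: 29, 29, 27, 27, 27, 26, 24, 22, 21, 8, 7, 6, 5, 5.
container 1: place 29 m³, 11 m³ left
container 2: place 29 m³, 11 m³ left
container 3: place 27 m³, 13 m³ left
container 4: place 27 m³, 13 m³ left
container 5: place 27 m³, 13 m³ left
container 6: place 26 m³, 14 m³ left
container 7: place 24 m³, 16 m³ left
container 8: place 22 m³, 18 m³ left
container 9: place 21 m³, 19 m³ left
container 1: place 8 m³, 3 m³ left
container 2: place 7 m³, 4 m³ left
container 3: place 6 m³, 7 m³ left
container 3: place 5 m³, 2 m³ left
container 4: place 5 m³, 8 m³ left
Final containers: [29,8] [29,7] [27,6,5] [27,5] [27] [26] [24] [22] [21].

9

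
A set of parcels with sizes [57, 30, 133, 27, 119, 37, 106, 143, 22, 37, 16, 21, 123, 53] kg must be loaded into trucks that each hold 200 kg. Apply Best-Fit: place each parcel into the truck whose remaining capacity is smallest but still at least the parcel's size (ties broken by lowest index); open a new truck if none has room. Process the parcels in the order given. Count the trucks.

57 kg → truck 1 (remaining 143 kg)
30 kg → truck 1 (remaining 113 kg)
133 kg → truck 2 (remaining 67 kg)
27 kg → truck 2 (remaining 40 kg)
119 kg → truck 3 (remaining 81 kg)
37 kg → truck 2 (remaining 3 kg)
106 kg → truck 1 (remaining 7 kg)
143 kg → truck 4 (remaining 57 kg)
22 kg → truck 4 (remaining 35 kg)
37 kg → truck 3 (remaining 44 kg)
16 kg → truck 4 (remaining 19 kg)
21 kg → truck 3 (remaining 23 kg)
123 kg → truck 5 (remaining 77 kg)
53 kg → truck 5 (remaining 24 kg)

5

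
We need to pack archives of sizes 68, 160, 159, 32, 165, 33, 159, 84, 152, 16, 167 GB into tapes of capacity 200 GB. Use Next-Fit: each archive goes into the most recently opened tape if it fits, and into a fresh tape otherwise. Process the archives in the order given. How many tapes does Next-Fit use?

68 GB → tape 1 (remaining 132 GB)
160 GB → tape 2 (remaining 40 GB)
159 GB → tape 3 (remaining 41 GB)
32 GB → tape 3 (remaining 9 GB)
165 GB → tape 4 (remaining 35 GB)
33 GB → tape 4 (remaining 2 GB)
159 GB → tape 5 (remaining 41 GB)
84 GB → tape 6 (remaining 116 GB)
152 GB → tape 7 (remaining 48 GB)
16 GB → tape 7 (remaining 32 GB)
167 GB → tape 8 (remaining 33 GB)

8 tapes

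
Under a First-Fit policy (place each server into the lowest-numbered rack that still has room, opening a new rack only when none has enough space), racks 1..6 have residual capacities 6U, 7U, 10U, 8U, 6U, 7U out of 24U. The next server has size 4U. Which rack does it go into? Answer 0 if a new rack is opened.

1

Racks with room: rack 1 (6U), rack 2 (7U), rack 3 (10U), rack 4 (8U), rack 5 (6U), rack 6 (7U).
The first with room is rack 1.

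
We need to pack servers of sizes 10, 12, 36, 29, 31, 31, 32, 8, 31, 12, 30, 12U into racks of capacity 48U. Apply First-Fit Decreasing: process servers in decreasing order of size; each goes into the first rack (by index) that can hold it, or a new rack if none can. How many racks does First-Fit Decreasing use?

7 racks

Sorted descending: 36, 32, 31, 31, 31, 30, 29, 12, 12, 12, 10, 8.
Put 36U in rack 1; 12U remain.
Put 32U in rack 2; 16U remain.
Put 31U in rack 3; 17U remain.
Put 31U in rack 4; 17U remain.
Put 31U in rack 5; 17U remain.
Put 30U in rack 6; 18U remain.
Put 29U in rack 7; 19U remain.
Put 12U in rack 1; 0U remain.
Put 12U in rack 2; 4U remain.
Put 12U in rack 3; 5U remain.
Put 10U in rack 4; 7U remain.
Put 8U in rack 5; 9U remain.
Final racks: [36,12] [32,12] [31,12] [31,10] [31,8] [30] [29].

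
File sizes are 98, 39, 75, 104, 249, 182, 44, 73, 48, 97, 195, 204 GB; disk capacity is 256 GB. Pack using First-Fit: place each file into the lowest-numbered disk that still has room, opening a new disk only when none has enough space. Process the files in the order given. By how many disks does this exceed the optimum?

1

First-Fit: [98,39,75,44] [104,73,48] [249] [182] [97] [195] [204] → 7 disks.
Total size 1408 GB; any packing needs at least ⌈1408/256⌉ = 6 disks.
An optimal packing achieves that bound: [249] [204,48] [195,44] [182,73] [104,98,39] [97,75] → 6 disks.
Excess: 7 − 6 = 1.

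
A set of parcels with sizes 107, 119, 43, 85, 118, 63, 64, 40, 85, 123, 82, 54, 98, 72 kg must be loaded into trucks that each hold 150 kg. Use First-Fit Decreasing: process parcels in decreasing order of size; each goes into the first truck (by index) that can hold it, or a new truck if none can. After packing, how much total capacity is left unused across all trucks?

197

Sorted descending: 123, 119, 118, 107, 98, 85, 85, 82, 72, 64, 63, 54, 43, 40.
truck 1: place 123 kg, 27 kg left
truck 2: place 119 kg, 31 kg left
truck 3: place 118 kg, 32 kg left
truck 4: place 107 kg, 43 kg left
truck 5: place 98 kg, 52 kg left
truck 6: place 85 kg, 65 kg left
truck 7: place 85 kg, 65 kg left
truck 8: place 82 kg, 68 kg left
truck 9: place 72 kg, 78 kg left
truck 6: place 64 kg, 1 kg left
truck 7: place 63 kg, 2 kg left
truck 8: place 54 kg, 14 kg left
truck 4: place 43 kg, 0 kg left
truck 5: place 40 kg, 12 kg left
9 trucks × 150 kg = 1350 kg; used 1153 kg; unused 197 kg.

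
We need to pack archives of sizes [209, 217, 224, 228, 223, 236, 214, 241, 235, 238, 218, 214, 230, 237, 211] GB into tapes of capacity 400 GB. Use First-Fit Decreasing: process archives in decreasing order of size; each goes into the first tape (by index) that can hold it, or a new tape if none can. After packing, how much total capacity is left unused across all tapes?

2625

Sorted descending: 241, 238, 237, 236, 235, 230, 228, 224, 223, 218, 217, 214, 214, 211, 209.
Put 241 GB in tape 1; 159 GB remain.
Put 238 GB in tape 2; 162 GB remain.
Put 237 GB in tape 3; 163 GB remain.
Put 236 GB in tape 4; 164 GB remain.
Put 235 GB in tape 5; 165 GB remain.
Put 230 GB in tape 6; 170 GB remain.
Put 228 GB in tape 7; 172 GB remain.
Put 224 GB in tape 8; 176 GB remain.
Put 223 GB in tape 9; 177 GB remain.
Put 218 GB in tape 10; 182 GB remain.
Put 217 GB in tape 11; 183 GB remain.
Put 214 GB in tape 12; 186 GB remain.
Put 214 GB in tape 13; 186 GB remain.
Put 211 GB in tape 14; 189 GB remain.
Put 209 GB in tape 15; 191 GB remain.
15 tapes × 400 GB = 6000 GB; used 3375 GB; unused 2625 GB.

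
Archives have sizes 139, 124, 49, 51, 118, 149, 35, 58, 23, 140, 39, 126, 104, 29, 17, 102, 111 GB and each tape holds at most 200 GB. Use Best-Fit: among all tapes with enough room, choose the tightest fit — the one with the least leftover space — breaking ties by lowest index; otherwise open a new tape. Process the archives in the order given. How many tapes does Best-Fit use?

9

Put 139 GB in tape 1; 61 GB remain.
Put 124 GB in tape 2; 76 GB remain.
Put 49 GB in tape 1; 12 GB remain.
Put 51 GB in tape 2; 25 GB remain.
Put 118 GB in tape 3; 82 GB remain.
Put 149 GB in tape 4; 51 GB remain.
Put 35 GB in tape 4; 16 GB remain.
Put 58 GB in tape 3; 24 GB remain.
Put 23 GB in tape 3; 1 GB remain.
Put 140 GB in tape 5; 60 GB remain.
Put 39 GB in tape 5; 21 GB remain.
Put 126 GB in tape 6; 74 GB remain.
Put 104 GB in tape 7; 96 GB remain.
Put 29 GB in tape 6; 45 GB remain.
Put 17 GB in tape 5; 4 GB remain.
Put 102 GB in tape 8; 98 GB remain.
Put 111 GB in tape 9; 89 GB remain.
Final tapes: [139,49] [124,51] [118,58,23] [149,35] [140,39,17] [126,29] [104] [102] [111].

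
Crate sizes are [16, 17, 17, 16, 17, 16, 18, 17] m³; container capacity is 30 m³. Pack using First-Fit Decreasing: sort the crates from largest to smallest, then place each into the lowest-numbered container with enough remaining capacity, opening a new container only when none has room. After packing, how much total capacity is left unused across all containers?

106

Sorted descending: 18, 17, 17, 17, 17, 16, 16, 16.
Put 18 m³ in container 1; 12 m³ remain.
Put 17 m³ in container 2; 13 m³ remain.
Put 17 m³ in container 3; 13 m³ remain.
Put 17 m³ in container 4; 13 m³ remain.
Put 17 m³ in container 5; 13 m³ remain.
Put 16 m³ in container 6; 14 m³ remain.
Put 16 m³ in container 7; 14 m³ remain.
Put 16 m³ in container 8; 14 m³ remain.
8 containers × 30 m³ = 240 m³; used 134 m³; unused 106 m³.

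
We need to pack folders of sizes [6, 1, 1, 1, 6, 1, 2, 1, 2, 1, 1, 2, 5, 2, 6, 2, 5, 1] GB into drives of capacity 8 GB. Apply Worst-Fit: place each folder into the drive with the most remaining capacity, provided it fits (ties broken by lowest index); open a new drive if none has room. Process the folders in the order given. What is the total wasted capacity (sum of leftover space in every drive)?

2

drive 1: place 6 GB, 2 GB left
drive 1: place 1 GB, 1 GB left
drive 1: place 1 GB, 0 GB left
drive 2: place 1 GB, 7 GB left
drive 2: place 6 GB, 1 GB left
drive 2: place 1 GB, 0 GB left
drive 3: place 2 GB, 6 GB left
drive 3: place 1 GB, 5 GB left
drive 3: place 2 GB, 3 GB left
drive 3: place 1 GB, 2 GB left
drive 3: place 1 GB, 1 GB left
drive 4: place 2 GB, 6 GB left
drive 4: place 5 GB, 1 GB left
drive 5: place 2 GB, 6 GB left
drive 5: place 6 GB, 0 GB left
drive 6: place 2 GB, 6 GB left
drive 6: place 5 GB, 1 GB left
drive 3: place 1 GB, 0 GB left
6 drives × 8 GB = 48 GB; used 46 GB; unused 2 GB.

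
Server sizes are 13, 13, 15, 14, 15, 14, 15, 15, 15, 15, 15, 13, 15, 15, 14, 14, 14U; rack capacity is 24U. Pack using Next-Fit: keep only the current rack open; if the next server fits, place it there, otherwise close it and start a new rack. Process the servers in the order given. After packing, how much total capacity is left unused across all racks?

164

13U → rack 1 (remaining 11U)
13U → rack 2 (remaining 11U)
15U → rack 3 (remaining 9U)
14U → rack 4 (remaining 10U)
15U → rack 5 (remaining 9U)
14U → rack 6 (remaining 10U)
15U → rack 7 (remaining 9U)
15U → rack 8 (remaining 9U)
15U → rack 9 (remaining 9U)
15U → rack 10 (remaining 9U)
15U → rack 11 (remaining 9U)
13U → rack 12 (remaining 11U)
15U → rack 13 (remaining 9U)
15U → rack 14 (remaining 9U)
14U → rack 15 (remaining 10U)
14U → rack 16 (remaining 10U)
14U → rack 17 (remaining 10U)
17 racks × 24U = 408U; used 244U; unused 164U.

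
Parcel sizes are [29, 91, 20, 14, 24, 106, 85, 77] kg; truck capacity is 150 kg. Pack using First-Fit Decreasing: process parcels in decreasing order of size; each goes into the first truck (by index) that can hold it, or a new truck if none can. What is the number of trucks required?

Sorted descending: 106, 91, 85, 77, 29, 24, 20, 14.
106 kg → truck 1 (remaining 44 kg)
91 kg → truck 2 (remaining 59 kg)
85 kg → truck 3 (remaining 65 kg)
77 kg → truck 4 (remaining 73 kg)
29 kg → truck 1 (remaining 15 kg)
24 kg → truck 2 (remaining 35 kg)
20 kg → truck 2 (remaining 15 kg)
14 kg → truck 1 (remaining 1 kg)

4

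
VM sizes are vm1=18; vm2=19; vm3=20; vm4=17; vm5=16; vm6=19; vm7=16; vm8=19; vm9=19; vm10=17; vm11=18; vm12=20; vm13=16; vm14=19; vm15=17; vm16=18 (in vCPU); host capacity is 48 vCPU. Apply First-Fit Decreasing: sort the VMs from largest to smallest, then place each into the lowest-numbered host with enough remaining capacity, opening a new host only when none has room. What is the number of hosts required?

Sorted descending: 20, 20, 19, 19, 19, 19, 19, 18, 18, 18, 17, 17, 17, 16, 16, 16.
20 vCPU → host 1 (remaining 28 vCPU)
20 vCPU → host 1 (remaining 8 vCPU)
19 vCPU → host 2 (remaining 29 vCPU)
19 vCPU → host 2 (remaining 10 vCPU)
19 vCPU → host 3 (remaining 29 vCPU)
19 vCPU → host 3 (remaining 10 vCPU)
19 vCPU → host 4 (remaining 29 vCPU)
18 vCPU → host 4 (remaining 11 vCPU)
18 vCPU → host 5 (remaining 30 vCPU)
18 vCPU → host 5 (remaining 12 vCPU)
17 vCPU → host 6 (remaining 31 vCPU)
17 vCPU → host 6 (remaining 14 vCPU)
17 vCPU → host 7 (remaining 31 vCPU)
16 vCPU → host 7 (remaining 15 vCPU)
16 vCPU → host 8 (remaining 32 vCPU)
16 vCPU → host 8 (remaining 16 vCPU)
Final hosts: [20,20] [19,19] [19,19] [19,18] [18,18] [17,17] [17,16] [16,16].

8 hosts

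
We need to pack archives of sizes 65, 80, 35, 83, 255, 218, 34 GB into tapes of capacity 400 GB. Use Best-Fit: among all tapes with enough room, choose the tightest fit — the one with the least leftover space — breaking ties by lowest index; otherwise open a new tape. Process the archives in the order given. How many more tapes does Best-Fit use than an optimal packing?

Best-Fit: [65,80,35,83,34] [255] [218] → 3 tapes.
Total size 770 GB; any packing needs at least ⌈770/400⌉ = 2 tapes.
An optimal packing achieves that bound: [255,83,35] [218,80,65,34] → 2 tapes.
Excess: 3 − 2 = 1.

1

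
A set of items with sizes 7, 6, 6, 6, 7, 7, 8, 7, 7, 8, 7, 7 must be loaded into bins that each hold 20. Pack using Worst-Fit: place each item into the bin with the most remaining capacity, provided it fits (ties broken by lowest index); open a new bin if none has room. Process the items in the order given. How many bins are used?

bin 1: place 7, 13 left
bin 1: place 6, 7 left
bin 1: place 6, 1 left
bin 2: place 6, 14 left
bin 2: place 7, 7 left
bin 2: place 7, 0 left
bin 3: place 8, 12 left
bin 3: place 7, 5 left
bin 4: place 7, 13 left
bin 4: place 8, 5 left
bin 5: place 7, 13 left
bin 5: place 7, 6 left

5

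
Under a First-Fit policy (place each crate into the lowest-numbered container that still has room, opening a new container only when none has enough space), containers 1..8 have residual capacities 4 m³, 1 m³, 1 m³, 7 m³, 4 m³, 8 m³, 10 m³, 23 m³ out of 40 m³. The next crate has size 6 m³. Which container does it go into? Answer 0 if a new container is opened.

Containers with room: container 4 (7 m³), container 6 (8 m³), container 7 (10 m³), container 8 (23 m³).
The first with room is container 4.

4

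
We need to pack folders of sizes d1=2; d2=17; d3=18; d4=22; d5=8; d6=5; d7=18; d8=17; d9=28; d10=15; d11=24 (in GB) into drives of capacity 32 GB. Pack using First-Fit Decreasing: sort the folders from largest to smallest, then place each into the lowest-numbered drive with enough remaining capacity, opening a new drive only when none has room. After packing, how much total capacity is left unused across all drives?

50

Sorted descending: 28, 24, 22, 18, 18, 17, 17, 15, 8, 5, 2.
drive 1: place 28 GB, 4 GB left
drive 2: place 24 GB, 8 GB left
drive 3: place 22 GB, 10 GB left
drive 4: place 18 GB, 14 GB left
drive 5: place 18 GB, 14 GB left
drive 6: place 17 GB, 15 GB left
drive 7: place 17 GB, 15 GB left
drive 6: place 15 GB, 0 GB left
drive 2: place 8 GB, 0 GB left
drive 3: place 5 GB, 5 GB left
drive 1: place 2 GB, 2 GB left
7 drives × 32 GB = 224 GB; used 174 GB; unused 50 GB.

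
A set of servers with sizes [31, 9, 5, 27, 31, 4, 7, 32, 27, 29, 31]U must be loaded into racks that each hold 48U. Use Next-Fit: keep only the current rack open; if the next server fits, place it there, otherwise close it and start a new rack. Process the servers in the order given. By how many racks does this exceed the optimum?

Next-Fit: [31,9,5] [27] [31,4,7] [32] [27] [29] [31] → 7 racks.
7 servers exceed 24U (half the capacity), and no two of those can share a rack, so at least 7 racks are needed.
So 7 is already optimal.

0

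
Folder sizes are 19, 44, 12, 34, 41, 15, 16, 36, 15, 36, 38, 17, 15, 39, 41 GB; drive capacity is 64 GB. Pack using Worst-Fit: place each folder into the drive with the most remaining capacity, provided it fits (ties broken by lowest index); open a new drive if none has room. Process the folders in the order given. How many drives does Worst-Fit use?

8 drives

drive 1: place 19 GB, 45 GB left
drive 1: place 44 GB, 1 GB left
drive 2: place 12 GB, 52 GB left
drive 2: place 34 GB, 18 GB left
drive 3: place 41 GB, 23 GB left
drive 3: place 15 GB, 8 GB left
drive 2: place 16 GB, 2 GB left
drive 4: place 36 GB, 28 GB left
drive 4: place 15 GB, 13 GB left
drive 5: place 36 GB, 28 GB left
drive 6: place 38 GB, 26 GB left
drive 5: place 17 GB, 11 GB left
drive 6: place 15 GB, 11 GB left
drive 7: place 39 GB, 25 GB left
drive 8: place 41 GB, 23 GB left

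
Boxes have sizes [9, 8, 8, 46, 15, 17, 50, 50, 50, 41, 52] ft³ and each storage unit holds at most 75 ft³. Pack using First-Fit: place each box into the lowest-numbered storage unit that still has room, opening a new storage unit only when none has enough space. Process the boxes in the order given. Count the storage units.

6

9 ft³ → storage unit 1 (remaining 66 ft³)
8 ft³ → storage unit 1 (remaining 58 ft³)
8 ft³ → storage unit 1 (remaining 50 ft³)
46 ft³ → storage unit 1 (remaining 4 ft³)
15 ft³ → storage unit 2 (remaining 60 ft³)
17 ft³ → storage unit 2 (remaining 43 ft³)
50 ft³ → storage unit 3 (remaining 25 ft³)
50 ft³ → storage unit 4 (remaining 25 ft³)
50 ft³ → storage unit 5 (remaining 25 ft³)
41 ft³ → storage unit 2 (remaining 2 ft³)
52 ft³ → storage unit 6 (remaining 23 ft³)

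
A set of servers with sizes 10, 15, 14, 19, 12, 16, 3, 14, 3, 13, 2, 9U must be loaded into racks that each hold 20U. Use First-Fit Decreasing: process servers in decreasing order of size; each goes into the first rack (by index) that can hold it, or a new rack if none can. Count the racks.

Sorted descending: 19, 16, 15, 14, 14, 13, 12, 10, 9, 3, 3, 2.
19U → rack 1 (remaining 1U)
16U → rack 2 (remaining 4U)
15U → rack 3 (remaining 5U)
14U → rack 4 (remaining 6U)
14U → rack 5 (remaining 6U)
13U → rack 6 (remaining 7U)
12U → rack 7 (remaining 8U)
10U → rack 8 (remaining 10U)
9U → rack 8 (remaining 1U)
3U → rack 2 (remaining 1U)
3U → rack 3 (remaining 2U)
2U → rack 3 (remaining 0U)
Final racks: [19] [16,3] [15,3,2] [14] [14] [13] [12] [10,9].

8 racks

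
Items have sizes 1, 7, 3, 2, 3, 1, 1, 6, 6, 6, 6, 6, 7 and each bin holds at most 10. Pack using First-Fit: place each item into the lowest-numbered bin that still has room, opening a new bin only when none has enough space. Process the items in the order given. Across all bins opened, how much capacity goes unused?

Put 1 in bin 1; 9 remain.
Put 7 in bin 1; 2 remain.
Put 3 in bin 2; 7 remain.
Put 2 in bin 1; 0 remain.
Put 3 in bin 2; 4 remain.
Put 1 in bin 2; 3 remain.
Put 1 in bin 2; 2 remain.
Put 6 in bin 3; 4 remain.
Put 6 in bin 4; 4 remain.
Put 6 in bin 5; 4 remain.
Put 6 in bin 6; 4 remain.
Put 6 in bin 7; 4 remain.
Put 7 in bin 8; 3 remain.
8 bins × 10 = 80; used 55; unused 25.

25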